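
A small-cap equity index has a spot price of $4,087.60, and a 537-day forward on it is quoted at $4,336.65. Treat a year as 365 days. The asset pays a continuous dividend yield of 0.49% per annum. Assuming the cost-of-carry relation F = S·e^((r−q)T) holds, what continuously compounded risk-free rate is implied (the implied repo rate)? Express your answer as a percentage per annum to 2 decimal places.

From F = S·e^((r−q)T): (r − q) = ln(F/S)/T
ln(4336.65/4087.60) = ln(1.060928) = 0.059144
(r − q) = 0.059144 / (537/365) = 0.040200
r = ln(F/S)/T + q = 0.040200 + 0.0049 = 0.045100
r = 4.51%

4.51%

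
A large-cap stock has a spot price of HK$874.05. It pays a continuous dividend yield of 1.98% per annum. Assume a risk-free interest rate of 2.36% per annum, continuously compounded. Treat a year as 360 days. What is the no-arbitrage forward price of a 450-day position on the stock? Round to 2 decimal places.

F = S·e^((r − q)T) = 874.05 · e^((0.0236 − 0.0198) × 450/360)
= 874.05 · e^0.004750 = 874.05 × 1.004761
F = HK$878.21

HK$878.21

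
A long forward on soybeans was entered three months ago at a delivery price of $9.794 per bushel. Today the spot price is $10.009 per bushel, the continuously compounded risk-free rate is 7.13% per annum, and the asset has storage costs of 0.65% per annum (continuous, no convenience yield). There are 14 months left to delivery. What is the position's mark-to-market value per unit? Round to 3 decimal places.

$1.073 per bushel

Current fair forward for the remaining 14 months: F = S·e^((r + u)·T), (r + u) = 0.0713 + 0.0065 = 0.0778
F = 10.009 · e^(0.0778 × 14/12) = 10.009 × 1.095013 = 10.9600
Value of long forward = (F − K)·e^(−rT) = (10.9600 − 9.794) · e^(−0.0713·14/12)
= 1.1660 × 0.920182 = 1.073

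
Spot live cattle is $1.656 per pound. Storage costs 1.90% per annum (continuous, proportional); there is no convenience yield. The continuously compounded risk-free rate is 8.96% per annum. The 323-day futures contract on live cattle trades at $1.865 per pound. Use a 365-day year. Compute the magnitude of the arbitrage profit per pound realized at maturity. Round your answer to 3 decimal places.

Fair futures: F* = S·e^(carry·T), with carry = (r + u) = 0.0896 + 0.0190 = 0.1086
F* = 1.656 · e^(0.1086 × 323/365) = 1.656 · e^0.096104 = 1.656 × 1.100874 = $1.8230
Market $1.865 > fair $1.8230: forward overpriced → cash-and-carry (buy spot, short the forward).
At maturity, profit = |F_mkt − F*| = |1.865 − 1.8230| = $0.042 per pound

$0.042 per pound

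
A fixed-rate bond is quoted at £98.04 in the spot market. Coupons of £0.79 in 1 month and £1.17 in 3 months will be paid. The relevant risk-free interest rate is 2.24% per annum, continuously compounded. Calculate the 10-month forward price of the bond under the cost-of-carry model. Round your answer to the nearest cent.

£97.90

PV(coupons) I = 0.79·e^(−0.0224·1/12) + 1.17·e^(−0.0224·3/12)
I = 0.7885 + 1.1635 = 1.9520
F = (S − I)·e^(rT) = (98.04 − 1.9520) · e^(0.0224·10/12)
= 96.0880 · e^0.018667 = 96.0880 × 1.018842 = £97.90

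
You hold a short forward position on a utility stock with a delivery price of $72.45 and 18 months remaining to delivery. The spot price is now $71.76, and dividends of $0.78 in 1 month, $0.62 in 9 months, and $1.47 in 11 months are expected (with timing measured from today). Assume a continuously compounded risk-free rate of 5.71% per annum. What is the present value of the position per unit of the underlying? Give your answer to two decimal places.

-$2.49

PV(remaining dividends) I = 0.78·e^(−0.0571·1/12) + 0.62·e^(−0.0571·9/12) + 1.47·e^(−0.0571·11/12) = 2.7653
Current forward F = (S − I)·e^(rT) = (71.76 − 2.7653)·e^(0.0571·18/12) = 68.9947 × 1.089425 = 75.1646
Value (long) = (F − K)·e^(−rT) = (75.1646 − 72.45) × 0.917915 = 2.4918
Short position value = −(long value) = -$2.49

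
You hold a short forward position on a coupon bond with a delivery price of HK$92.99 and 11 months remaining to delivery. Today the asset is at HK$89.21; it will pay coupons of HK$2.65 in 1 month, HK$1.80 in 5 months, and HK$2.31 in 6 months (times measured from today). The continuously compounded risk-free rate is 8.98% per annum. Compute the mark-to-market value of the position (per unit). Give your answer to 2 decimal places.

HK$3.00

PV(remaining coupons) I = 2.65·e^(−0.0898·1/12) + 1.80·e^(−0.0898·5/12) + 2.31·e^(−0.0898·6/12) = 6.5727
Current forward F = (S − I)·e^(rT) = (89.21 − 6.5727)·e^(0.0898·11/12) = 82.6373 × 1.085800 = 89.7276
Value (long) = (F − K)·e^(−rT) = (89.7276 − 92.99) × 0.920980 = -3.0046
Short position value = −(long value) = HK$3.00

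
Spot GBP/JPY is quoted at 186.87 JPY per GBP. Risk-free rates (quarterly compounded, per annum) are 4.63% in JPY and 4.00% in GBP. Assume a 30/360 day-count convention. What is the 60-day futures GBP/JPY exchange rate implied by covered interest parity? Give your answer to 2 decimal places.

187.06

By covered interest parity, F = S · (1+r_JPY/4)^(4T) / (1+r_GBP/4)^(4T)
= 186.87 × 1.007702 / 1.006656 = 186.87 × 1.001039
F = 187.06 JPY per GBP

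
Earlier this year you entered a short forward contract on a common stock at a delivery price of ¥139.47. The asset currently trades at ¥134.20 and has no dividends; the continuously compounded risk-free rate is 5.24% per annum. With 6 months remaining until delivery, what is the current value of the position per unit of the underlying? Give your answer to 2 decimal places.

¥1.66

Current fair forward for the remaining 6 months: F = S·e^(r·T), r = 0.0524
F = 134.20 · e^(0.0524 × 6/12) = 134.20 × 1.026546 = 137.7625
Value of long forward = (F − K)·e^(−rT) = (137.7625 − 139.47) · e^(−0.0524·6/12)
= -1.7075 × 0.974140 = -1.66
Short position value = −(long value) = ¥1.66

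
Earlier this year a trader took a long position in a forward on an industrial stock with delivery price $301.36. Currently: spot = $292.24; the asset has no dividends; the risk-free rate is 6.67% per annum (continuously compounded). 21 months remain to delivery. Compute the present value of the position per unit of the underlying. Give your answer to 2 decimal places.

$24.08

Current fair forward for the remaining 21 months: F = S·e^(r·T), r = 0.0667
F = 292.24 · e^(0.0667 × 21/12) = 292.24 × 1.123810 = 328.4222
Value of long forward = (F − K)·e^(−rT) = (328.4222 − 301.36) · e^(−0.0667·21/12)
= 27.0622 × 0.889830 = 24.08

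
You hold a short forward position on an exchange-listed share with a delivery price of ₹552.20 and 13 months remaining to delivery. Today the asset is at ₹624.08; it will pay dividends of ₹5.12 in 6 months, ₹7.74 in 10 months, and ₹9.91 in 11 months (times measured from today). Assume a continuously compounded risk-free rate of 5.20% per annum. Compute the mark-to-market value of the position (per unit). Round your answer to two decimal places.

PV(remaining dividends) I = 5.12·e^(−0.0520·6/12) + 7.74·e^(−0.0520·10/12) + 9.91·e^(−0.0520·11/12) = 21.8491
Current forward F = (S − I)·e^(rT) = (624.08 − 21.8491)·e^(0.0520·13/12) = 602.2309 × 1.057950 = 637.1302
Value (long) = (F − K)·e^(−rT) = (637.1302 − 552.20) × 0.945224 = 80.2781
Short position value = −(long value) = -₹80.28

-₹80.28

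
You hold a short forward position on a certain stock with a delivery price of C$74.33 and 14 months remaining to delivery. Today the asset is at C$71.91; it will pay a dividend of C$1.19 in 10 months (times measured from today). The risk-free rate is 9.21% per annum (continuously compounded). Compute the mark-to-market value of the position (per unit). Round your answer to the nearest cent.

-C$4.05

PV(remaining dividends) I = 1.19·e^(−0.0921·10/12) = 1.1021
Current forward F = (S − I)·e^(rT) = (71.91 − 1.1021)·e^(0.0921·14/12) = 70.8079 × 1.113435 = 78.8400
Value (long) = (F − K)·e^(−rT) = (78.8400 − 74.33) × 0.898121 = 4.0505
Short position value = −(long value) = -C$4.05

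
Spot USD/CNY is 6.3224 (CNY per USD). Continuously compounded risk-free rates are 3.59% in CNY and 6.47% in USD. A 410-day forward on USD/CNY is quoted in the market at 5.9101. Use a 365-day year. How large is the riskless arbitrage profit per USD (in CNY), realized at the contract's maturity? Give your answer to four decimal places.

Fair forward: F* = S·e^(carry·T), with carry = (r_CNY − r_USD) = 0.0359 − 0.0647 = -0.0288
F* = 6.3224 · e^(-0.0288 × 410/365) = 6.3224 · e^-0.032351 = 6.3224 × 0.968167 = 6.1211
Market 5.9101 < fair 6.1211: forward underpriced → reverse cash-and-carry (short spot, go long the forward).
At maturity, profit = |F_mkt − F*| = |5.9101 − 6.1211| = 0.2110 per USD (in CNY)

0.2110 per USD (in CNY)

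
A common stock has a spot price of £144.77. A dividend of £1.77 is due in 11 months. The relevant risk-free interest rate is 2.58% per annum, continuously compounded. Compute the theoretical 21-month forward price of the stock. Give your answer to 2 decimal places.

PV(dividends) I = 1.77·e^(−0.0258·11/12)
I = 1.7286
F = (S − I)·e^(rT) = (144.77 − 1.7286) · e^(0.0258·21/12)
= 143.0414 · e^0.045150 = 143.0414 × 1.046185 = £149.65

£149.65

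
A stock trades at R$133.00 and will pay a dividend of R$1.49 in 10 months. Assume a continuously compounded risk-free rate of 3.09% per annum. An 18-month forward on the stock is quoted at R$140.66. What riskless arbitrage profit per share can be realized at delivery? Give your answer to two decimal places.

R$2.87 per share

PV(dividends) I = 1.49·e^(−0.0309·10/12) = 1.4521
Fair forward F* = (S − I)·e^(rT) = (133.00 − 1.4521)·e^0.046350 = 131.5479 × 1.047441 = 137.7887
Market R$140.66 > fair 137.7887: forward overpriced → cash-and-carry (borrow at r, buy the stock and collect the dividends, short the forward).
Profit at T = |F_mkt − F*| = |140.66 − 137.7887| = R$2.87 per share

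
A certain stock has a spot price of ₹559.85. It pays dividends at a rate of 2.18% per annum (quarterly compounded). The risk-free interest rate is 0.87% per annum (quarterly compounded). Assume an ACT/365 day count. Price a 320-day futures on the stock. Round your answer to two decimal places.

F = S · (1+r/4)^(4T) / (1+q/4)^(4T)
= 559.85 × 1.007648 / 1.019243 = 559.85 × 0.988624
F = ₹553.48

₹553.48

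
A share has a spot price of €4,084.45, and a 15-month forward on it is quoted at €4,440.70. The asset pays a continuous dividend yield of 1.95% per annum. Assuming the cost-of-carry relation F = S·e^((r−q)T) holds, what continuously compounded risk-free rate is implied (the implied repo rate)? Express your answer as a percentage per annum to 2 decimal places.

8.64%

From F = S·e^((r−q)T): (r − q) = ln(F/S)/T
ln(4440.70/4084.45) = ln(1.087221) = 0.083625
(r − q) = 0.083625 / (15/12) = 0.066900
r = ln(F/S)/T + q = 0.066900 + 0.0195 = 0.086400
r = 8.64%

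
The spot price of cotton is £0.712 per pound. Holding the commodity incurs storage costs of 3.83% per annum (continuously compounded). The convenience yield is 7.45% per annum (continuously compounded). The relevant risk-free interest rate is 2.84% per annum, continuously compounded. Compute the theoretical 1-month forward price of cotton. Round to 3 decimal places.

Net carry = r + u − y = 0.0284 + 0.0383 − 0.0745 = -0.0078
F = S·e^((r+u−y)T) = 0.712 · e^(-0.0078 × 1/12) = 0.712 · e^-0.000650
= 0.712 × 0.999350 = £0.712 per pound

£0.712 per pound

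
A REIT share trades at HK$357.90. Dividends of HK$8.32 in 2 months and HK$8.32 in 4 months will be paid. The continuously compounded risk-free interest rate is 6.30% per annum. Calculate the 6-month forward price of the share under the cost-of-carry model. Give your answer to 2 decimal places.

PV(dividends) I = 8.32·e^(−0.0630·2/12) + 8.32·e^(−0.0630·4/12)
I = 8.2331 + 8.1471 = 16.3802
F = (S − I)·e^(rT) = (357.90 − 16.3802) · e^(0.0630·6/12)
= 341.5198 · e^0.031500 = 341.5198 × 1.032001 = HK$352.45

HK$352.45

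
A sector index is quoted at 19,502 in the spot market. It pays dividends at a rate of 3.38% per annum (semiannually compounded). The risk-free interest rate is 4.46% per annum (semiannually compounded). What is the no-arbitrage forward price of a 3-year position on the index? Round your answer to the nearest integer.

20,132

F = S · (1+r/2)^(2T) / (1+q/2)^(2T)
= 19502 × 1.141485 / 1.105782 = 19502 × 1.032288
F = 20,132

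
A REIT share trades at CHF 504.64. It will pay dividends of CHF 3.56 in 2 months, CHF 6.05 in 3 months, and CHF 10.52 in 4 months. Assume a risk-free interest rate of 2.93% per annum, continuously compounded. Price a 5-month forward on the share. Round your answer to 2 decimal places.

CHF 490.63

PV(dividends) I = 3.56·e^(−0.0293·2/12) + 6.05·e^(−0.0293·3/12) + 10.52·e^(−0.0293·4/12)
I = 3.5427 + 6.0058 + 10.4178 = 19.9663
F = (S − I)·e^(rT) = (504.64 − 19.9663) · e^(0.0293·5/12)
= 484.6737 · e^0.012208 = 484.6737 × 1.012283 = CHF 490.63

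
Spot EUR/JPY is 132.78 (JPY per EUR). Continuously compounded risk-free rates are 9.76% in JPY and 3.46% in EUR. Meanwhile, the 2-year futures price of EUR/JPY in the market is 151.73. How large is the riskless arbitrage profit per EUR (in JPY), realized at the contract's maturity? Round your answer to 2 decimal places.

1.12 per EUR (in JPY)

Fair futures: F* = S·e^(carry·T), with carry = (r_JPY − r_EUR) = 0.0976 − 0.0346 = 0.0630
F* = 132.78 · e^(0.0630 × 2) = 132.78 · e^0.126000 = 132.78 × 1.134282 = 150.6100
Market 151.73 > fair 150.6100: forward overpriced → cash-and-carry (buy spot, short the forward).
At maturity, profit = |F_mkt − F*| = |151.73 − 150.6100| = 1.12 per EUR (in JPY)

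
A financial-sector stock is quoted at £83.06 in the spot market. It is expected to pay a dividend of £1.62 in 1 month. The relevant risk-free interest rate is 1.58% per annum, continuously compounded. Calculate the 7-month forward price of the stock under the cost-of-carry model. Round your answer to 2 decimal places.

£82.20

PV(dividends) I = 1.62·e^(−0.0158·1/12)
I = 1.6179
F = (S − I)·e^(rT) = (83.06 − 1.6179) · e^(0.0158·7/12)
= 81.4421 · e^0.009217 = 81.4421 × 1.009260 = £82.20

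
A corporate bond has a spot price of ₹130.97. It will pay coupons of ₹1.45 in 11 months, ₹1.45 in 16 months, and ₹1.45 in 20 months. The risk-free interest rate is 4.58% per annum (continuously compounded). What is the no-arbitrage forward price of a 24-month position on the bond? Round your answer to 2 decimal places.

PV(coupons) I = 1.45·e^(−0.0458·11/12) + 1.45·e^(−0.0458·16/12) + 1.45·e^(−0.0458·20/12)
I = 1.3904 + 1.3641 + 1.3434 = 4.0979
F = (S − I)·e^(rT) = (130.97 − 4.0979) · e^(0.0458·24/12)
= 126.8721 · e^0.091600 = 126.8721 × 1.095926 = ₹139.04

₹139.04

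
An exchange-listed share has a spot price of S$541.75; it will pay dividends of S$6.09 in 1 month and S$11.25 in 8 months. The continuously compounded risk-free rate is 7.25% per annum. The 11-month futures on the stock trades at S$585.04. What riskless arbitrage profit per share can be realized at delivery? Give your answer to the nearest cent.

S$23.99 per share

PV(dividends) I = 6.09·e^(−0.0725·1/12) + 11.25·e^(−0.0725·8/12) = 16.7725
Fair futures F* = (S − I)·e^(rT) = (541.75 − 16.7725)·e^0.066458 = 524.9775 × 1.068716 = 561.0519
Market S$585.04 > fair 561.0519: forward overpriced → cash-and-carry (borrow at r, buy the stock and collect the dividends, short the forward).
Profit at T = |F_mkt − F*| = |585.04 − 561.0519| = S$23.99 per share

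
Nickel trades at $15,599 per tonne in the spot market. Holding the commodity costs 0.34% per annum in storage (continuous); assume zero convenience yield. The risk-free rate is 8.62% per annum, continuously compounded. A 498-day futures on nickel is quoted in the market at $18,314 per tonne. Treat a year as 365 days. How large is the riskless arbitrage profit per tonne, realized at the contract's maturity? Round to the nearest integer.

$687 per tonne

Fair futures: F* = S·e^(carry·T), with carry = (r + u) = 0.0862 + 0.0034 = 0.0896
F* = 15599 · e^(0.0896 × 498/365) = 15599 · e^0.122249 = 15599 × 1.130035 = $17627.4160
Market $18314 > fair $17627.4160: forward overpriced → cash-and-carry (buy spot, short the forward).
At maturity, profit = |F_mkt − F*| = |18314 − 17627.4160| = $687 per tonne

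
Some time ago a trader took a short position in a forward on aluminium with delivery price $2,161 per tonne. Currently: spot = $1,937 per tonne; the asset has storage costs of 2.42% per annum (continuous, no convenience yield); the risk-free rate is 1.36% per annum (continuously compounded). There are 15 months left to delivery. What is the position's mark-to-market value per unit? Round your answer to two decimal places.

$128.08 per tonne

Current fair forward for the remaining 15 months: F = S·e^((r + u)·T), (r + u) = 0.0136 + 0.0242 = 0.0378
F = 1937 · e^(0.0378 × 15/12) = 1937 × 1.04838407 = 2030.7199
Value of long forward = (F − K)·e^(−rT) = (2030.7199 − 2161) · e^(−0.0136·15/12)
= -130.2801 × 0.98314368 = -128.08
Short position value = −(long value) = $128.08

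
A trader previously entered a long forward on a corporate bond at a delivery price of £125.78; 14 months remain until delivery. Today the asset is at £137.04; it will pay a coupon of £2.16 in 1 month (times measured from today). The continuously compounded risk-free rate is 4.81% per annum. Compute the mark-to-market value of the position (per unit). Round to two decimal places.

£15.97

PV(remaining coupons) I = 2.16·e^(−0.0481·1/12) = 2.1514
Current forward F = (S − I)·e^(rT) = (137.04 − 2.1514)·e^(0.0481·14/12) = 134.8886 × 1.057721 = 142.6745
Value (long) = (F − K)·e^(−rT) = (142.6745 − 125.78) × 0.945429 = 15.9726
Value = £15.97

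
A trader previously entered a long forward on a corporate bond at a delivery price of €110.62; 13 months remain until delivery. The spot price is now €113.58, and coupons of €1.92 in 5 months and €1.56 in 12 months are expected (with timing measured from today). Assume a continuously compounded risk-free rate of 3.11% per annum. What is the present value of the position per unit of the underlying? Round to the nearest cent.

PV(remaining coupons) I = 1.92·e^(−0.0311·5/12) + 1.56·e^(−0.0311·12/12) = 3.4075
Current forward F = (S − I)·e^(rT) = (113.58 − 3.4075)·e^(0.0311·13/12) = 110.1725 × 1.034266 = 113.9477
Value (long) = (F − K)·e^(−rT) = (113.9477 − 110.62) × 0.966870 = 3.2175
Value = €3.22

€3.22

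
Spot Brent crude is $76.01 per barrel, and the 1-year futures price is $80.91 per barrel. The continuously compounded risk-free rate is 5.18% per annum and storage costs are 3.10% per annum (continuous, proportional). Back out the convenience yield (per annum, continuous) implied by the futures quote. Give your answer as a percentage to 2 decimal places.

2.03%

F = S·e^((r+u−y)T) ⇒ (r+u−y) = ln(F/S)/T
ln(80.91/76.01) = 0.062473; /T ⇒ 0.062473
y = r + u − ln(F/S)/T = 0.0518 + 0.0310 − 0.062473 = 0.020327
y = 2.03%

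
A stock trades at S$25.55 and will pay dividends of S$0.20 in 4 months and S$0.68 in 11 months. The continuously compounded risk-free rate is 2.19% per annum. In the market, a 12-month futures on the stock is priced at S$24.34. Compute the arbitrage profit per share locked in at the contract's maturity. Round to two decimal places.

PV(dividends) I = 0.20·e^(−0.0219·4/12) + 0.68·e^(−0.0219·11/12) = 0.8650
Fair futures F* = (S − I)·e^(rT) = (25.55 − 0.8650)·e^0.021900 = 24.6850 × 1.022142 = 25.2316
Market S$24.34 < fair 25.2316: forward underpriced → reverse cash-and-carry (short the stock, invest proceeds at r, pay the dividends, go long the forward).
Profit at T = |F_mkt − F*| = |24.34 − 25.2316| = S$0.89 per share

S$0.89 per share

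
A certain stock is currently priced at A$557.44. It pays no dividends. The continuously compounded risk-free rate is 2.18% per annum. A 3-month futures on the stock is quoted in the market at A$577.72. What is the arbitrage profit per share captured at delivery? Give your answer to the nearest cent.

A$17.23 per share

Fair futures: F* = S·e^(carry·T), with carry = r = 0.0218
F* = 557.44 · e^(0.0218 × 3/12) = 557.44 · e^0.005450 = 557.44 × 1.005465 = A$560.4864
Market A$577.72 > fair A$560.4864: forward overpriced → cash-and-carry (buy spot, short the forward).
At maturity, profit = |F_mkt − F*| = |577.72 − 560.4864| = A$17.23 per share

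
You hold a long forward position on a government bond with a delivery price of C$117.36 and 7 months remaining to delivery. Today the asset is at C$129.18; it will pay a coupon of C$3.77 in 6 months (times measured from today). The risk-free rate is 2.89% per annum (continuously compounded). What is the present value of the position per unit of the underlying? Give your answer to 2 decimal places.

PV(remaining coupons) I = 3.77·e^(−0.0289·6/12) = 3.7159
Current forward F = (S − I)·e^(rT) = (129.18 − 3.7159)·e^(0.0289·7/12) = 125.4641 × 1.017001 = 127.5971
Value (long) = (F − K)·e^(−rT) = (127.5971 − 117.36) × 0.983283 = 10.0660
Value = C$10.07

C$10.07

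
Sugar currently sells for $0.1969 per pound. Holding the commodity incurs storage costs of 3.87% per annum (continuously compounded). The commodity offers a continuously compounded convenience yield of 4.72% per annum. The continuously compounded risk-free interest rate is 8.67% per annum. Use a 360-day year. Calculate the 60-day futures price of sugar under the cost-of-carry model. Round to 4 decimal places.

$0.1995 per pound

Net carry = r + u − y = 0.0867 + 0.0387 − 0.0472 = 0.0782
F = S·e^((r+u−y)T) = 0.1969 · e^(0.0782 × 60/360) = 0.1969 · e^0.013033
= 0.1969 × 1.013118 = $0.1995 per pound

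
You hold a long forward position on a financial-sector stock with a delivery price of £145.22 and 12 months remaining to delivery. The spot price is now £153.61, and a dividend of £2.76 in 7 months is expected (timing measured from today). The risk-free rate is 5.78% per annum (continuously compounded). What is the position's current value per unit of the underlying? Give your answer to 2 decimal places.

£13.88

PV(remaining dividends) I = 2.76·e^(−0.0578·7/12) = 2.6685
Current forward F = (S − I)·e^(rT) = (153.61 − 2.6685)·e^(0.0578·12/12) = 150.9415 × 1.059503 = 159.9230
Value (long) = (F − K)·e^(−rT) = (159.9230 − 145.22) × 0.943839 = 13.8773
Value = £13.88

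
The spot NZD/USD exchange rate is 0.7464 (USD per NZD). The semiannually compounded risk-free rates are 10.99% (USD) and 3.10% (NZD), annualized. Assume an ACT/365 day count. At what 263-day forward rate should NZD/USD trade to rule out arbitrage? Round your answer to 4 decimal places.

By covered interest parity, F = S · (1+r_USD/2)^(2T) / (1+r_NZD/2)^(2T)
= 0.7464 × 1.080138 / 1.022413 = 0.7464 × 1.056460
F = 0.7885 USD per NZD

0.7885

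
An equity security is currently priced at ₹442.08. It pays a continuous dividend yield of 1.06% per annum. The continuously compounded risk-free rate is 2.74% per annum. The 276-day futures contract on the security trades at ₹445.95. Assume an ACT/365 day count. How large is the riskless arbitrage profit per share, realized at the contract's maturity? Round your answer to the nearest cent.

Fair futures: F* = S·e^(carry·T), with carry = (r − q) = 0.0274 − 0.0106 = 0.0168
F* = 442.08 · e^(0.0168 × 276/365) = 442.08 · e^0.012704 = 442.08 × 1.012785 = ₹447.7320
Market ₹445.95 < fair ₹447.7320: forward underpriced → reverse cash-and-carry (short spot, go long the forward).
At maturity, profit = |F_mkt − F*| = |445.95 − 447.7320| = ₹1.78 per share

₹1.78 per share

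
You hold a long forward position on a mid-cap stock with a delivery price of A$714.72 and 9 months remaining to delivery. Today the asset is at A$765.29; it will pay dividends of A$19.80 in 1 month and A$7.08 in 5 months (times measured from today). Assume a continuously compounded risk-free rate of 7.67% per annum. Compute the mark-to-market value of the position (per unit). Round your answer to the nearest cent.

A$63.99

PV(remaining dividends) I = 19.80·e^(−0.0767·1/12) + 7.08·e^(−0.0767·5/12) = 26.5312
Current forward F = (S − I)·e^(rT) = (765.29 − 26.5312)·e^(0.0767·9/12) = 738.7588 × 1.059212 = 782.5022
Value (long) = (F − K)·e^(−rT) = (782.5022 − 714.72) × 0.944098 = 63.9930
Value = A$63.99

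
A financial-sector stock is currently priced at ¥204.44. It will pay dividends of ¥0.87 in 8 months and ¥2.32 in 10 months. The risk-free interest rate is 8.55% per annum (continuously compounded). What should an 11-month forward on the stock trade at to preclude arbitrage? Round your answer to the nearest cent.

¥217.88

PV(dividends) I = 0.87·e^(−0.0855·8/12) + 2.32·e^(−0.0855·10/12)
I = 0.8218 + 2.1605 = 2.9823
F = (S − I)·e^(rT) = (204.44 − 2.9823) · e^(0.0855·11/12)
= 201.4577 · e^0.078375 = 201.4577 × 1.081528 = ¥217.88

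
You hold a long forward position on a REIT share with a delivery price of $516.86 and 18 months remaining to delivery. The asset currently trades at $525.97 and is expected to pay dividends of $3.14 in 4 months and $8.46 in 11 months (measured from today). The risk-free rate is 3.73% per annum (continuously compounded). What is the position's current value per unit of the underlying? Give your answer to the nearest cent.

PV(remaining dividends) I = 3.14·e^(−0.0373·4/12) + 8.46·e^(−0.0373·11/12) = 11.2768
Current forward F = (S − I)·e^(rT) = (525.97 − 11.2768)·e^(0.0373·18/12) = 514.6932 × 1.057545 = 544.3112
Value (long) = (F − K)·e^(−rT) = (544.3112 − 516.86) × 0.945586 = 25.9575
Value = $25.96

$25.96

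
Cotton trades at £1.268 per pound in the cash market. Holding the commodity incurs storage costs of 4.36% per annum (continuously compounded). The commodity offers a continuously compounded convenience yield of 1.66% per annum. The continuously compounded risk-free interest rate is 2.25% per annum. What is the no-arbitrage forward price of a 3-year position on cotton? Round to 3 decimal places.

Net carry = r + u − y = 0.0225 + 0.0436 − 0.0166 = 0.0495
F = S·e^((r+u−y)T) = 1.268 · e^(0.0495 × 3) = 1.268 · e^0.148500
= 1.268 × 1.160093 = £1.471 per pound

£1.471 per pound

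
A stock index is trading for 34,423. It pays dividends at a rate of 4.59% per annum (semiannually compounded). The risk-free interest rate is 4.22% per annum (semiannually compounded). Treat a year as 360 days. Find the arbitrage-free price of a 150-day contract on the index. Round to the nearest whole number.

F = S · (1+r/2)^(2T) / (1+q/2)^(2T)
= 34423 × 1.017553 / 1.019089 = 34423 × 0.998493
F = 34,371

34,371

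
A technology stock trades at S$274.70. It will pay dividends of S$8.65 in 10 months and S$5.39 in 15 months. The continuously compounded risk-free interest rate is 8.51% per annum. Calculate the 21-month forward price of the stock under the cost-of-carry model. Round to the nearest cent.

PV(dividends) I = 8.65·e^(−0.0851·10/12) + 5.39·e^(−0.0851·15/12)
I = 8.0578 + 4.8461 = 12.9039
F = (S − I)·e^(rT) = (274.70 − 12.9039) · e^(0.0851·21/12)
= 261.7961 · e^0.148925 = 261.7961 × 1.160586 = S$303.84

S$303.84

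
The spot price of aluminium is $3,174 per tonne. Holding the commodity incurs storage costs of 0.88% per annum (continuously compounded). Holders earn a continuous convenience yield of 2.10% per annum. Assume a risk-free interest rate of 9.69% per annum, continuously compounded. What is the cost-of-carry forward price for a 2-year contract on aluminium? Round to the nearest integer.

Net carry = r + u − y = 0.0969 + 0.0088 − 0.0210 = 0.0847
F = S·e^((r+u−y)T) = 3174 · e^(0.0847 × 2) = 3174 · e^0.169400
= 3174 × 1.184594 = $3,760 per tonne

$3,760 per tonne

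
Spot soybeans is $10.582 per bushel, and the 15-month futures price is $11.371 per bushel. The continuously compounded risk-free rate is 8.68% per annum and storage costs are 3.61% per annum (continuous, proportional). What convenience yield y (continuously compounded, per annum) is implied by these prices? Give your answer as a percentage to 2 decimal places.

F = S·e^((r+u−y)T) ⇒ (r+u−y) = ln(F/S)/T
ln(11.371/10.582) = 0.071912; /T ⇒ 0.057530
y = r + u − ln(F/S)/T = 0.0868 + 0.0361 − 0.057530 = 0.065370
y = 6.54%

6.54%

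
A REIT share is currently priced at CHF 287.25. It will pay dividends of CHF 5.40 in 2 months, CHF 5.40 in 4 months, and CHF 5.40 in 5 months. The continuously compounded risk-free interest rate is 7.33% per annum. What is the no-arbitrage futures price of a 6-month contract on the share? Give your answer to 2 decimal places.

CHF 281.54

PV(dividends) I = 5.40·e^(−0.0733·2/12) + 5.40·e^(−0.0733·4/12) + 5.40·e^(−0.0733·5/12)
I = 5.3344 + 5.2697 + 5.2376 = 15.8417
F = (S − I)·e^(rT) = (287.25 − 15.8417) · e^(0.0733·6/12)
= 271.4083 · e^0.036650 = 271.4083 × 1.037330 = CHF 281.54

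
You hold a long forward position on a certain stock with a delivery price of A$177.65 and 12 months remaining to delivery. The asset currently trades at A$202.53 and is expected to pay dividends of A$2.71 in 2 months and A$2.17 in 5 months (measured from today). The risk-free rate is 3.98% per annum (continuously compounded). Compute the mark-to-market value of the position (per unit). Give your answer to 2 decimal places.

A$26.99

PV(remaining dividends) I = 2.71·e^(−0.0398·2/12) + 2.17·e^(−0.0398·5/12) = 4.8264
Current forward F = (S − I)·e^(rT) = (202.53 − 4.8264)·e^(0.0398·12/12) = 197.7036 × 1.040603 = 205.7310
Value (long) = (F − K)·e^(−rT) = (205.7310 − 177.65) × 0.960982 = 26.9853
Value = A$26.99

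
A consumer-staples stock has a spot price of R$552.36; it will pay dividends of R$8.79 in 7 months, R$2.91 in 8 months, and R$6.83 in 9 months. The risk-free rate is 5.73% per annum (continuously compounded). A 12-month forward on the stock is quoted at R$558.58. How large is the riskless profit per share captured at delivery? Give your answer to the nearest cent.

PV(dividends) I = 8.79·e^(−0.0573·7/12) + 2.91·e^(−0.0573·8/12) + 6.83·e^(−0.0573·9/12) = 17.8447
Fair forward F* = (S − I)·e^(rT) = (552.36 − 17.8447)·e^0.057300 = 534.5153 × 1.058973 = 566.0373
Market R$558.58 < fair 566.0373: forward underpriced → reverse cash-and-carry (short the stock, invest proceeds at r, pay the dividends, go long the forward).
Profit at T = |F_mkt − F*| = |558.58 − 566.0373| = R$7.46 per share

R$7.46 per share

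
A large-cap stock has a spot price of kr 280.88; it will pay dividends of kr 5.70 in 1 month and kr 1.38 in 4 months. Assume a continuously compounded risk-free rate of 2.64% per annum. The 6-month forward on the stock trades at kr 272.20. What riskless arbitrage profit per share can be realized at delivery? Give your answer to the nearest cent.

kr 5.26 per share

PV(dividends) I = 5.70·e^(−0.0264·1/12) + 1.38·e^(−0.0264·4/12) = 7.0554
Fair forward F* = (S − I)·e^(rT) = (280.88 − 7.0554)·e^0.013200 = 273.8246 × 1.013288 = 277.4632
Market kr 272.20 < fair 277.4632: forward underpriced → reverse cash-and-carry (short the stock, invest proceeds at r, pay the dividends, go long the forward).
Profit at T = |F_mkt − F*| = |272.20 − 277.4632| = kr 5.26 per share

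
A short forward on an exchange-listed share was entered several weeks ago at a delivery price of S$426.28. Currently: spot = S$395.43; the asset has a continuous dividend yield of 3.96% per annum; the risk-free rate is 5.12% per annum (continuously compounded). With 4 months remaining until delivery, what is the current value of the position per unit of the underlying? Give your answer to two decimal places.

S$28.82

Current fair forward for the remaining 4 months: F = S·e^((r − q)·T), (r − q) = 0.0512 − 0.0396 = 0.0116
F = 395.43 · e^(0.0116 × 4/12) = 395.43 × 1.003874 = 396.9619
Value of long forward = (F − K)·e^(−rT) = (396.9619 − 426.28) · e^(−0.0512·4/12)
= -29.3181 × 0.983078 = -28.82
Short position value = −(long value) = S$28.82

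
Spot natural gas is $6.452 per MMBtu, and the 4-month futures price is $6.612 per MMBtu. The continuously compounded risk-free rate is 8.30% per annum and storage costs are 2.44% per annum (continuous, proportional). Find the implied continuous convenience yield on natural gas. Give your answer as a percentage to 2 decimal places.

3.39%

F = S·e^((r+u−y)T) ⇒ (r+u−y) = ln(F/S)/T
ln(6.612/6.452) = 0.024496; /T ⇒ 0.073488
y = r + u − ln(F/S)/T = 0.0830 + 0.0244 − 0.073488 = 0.033912
y = 3.39%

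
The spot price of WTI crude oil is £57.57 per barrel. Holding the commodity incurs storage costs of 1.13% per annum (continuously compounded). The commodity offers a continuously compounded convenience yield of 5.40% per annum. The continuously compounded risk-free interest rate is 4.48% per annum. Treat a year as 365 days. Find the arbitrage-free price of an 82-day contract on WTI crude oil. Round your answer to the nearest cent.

Net carry = r + u − y = 0.0448 + 0.0113 − 0.0540 = 0.0021
F = S·e^((r+u−y)T) = 57.57 · e^(0.0021 × 82/365) = 57.57 · e^0.000472
= 57.57 × 1.000472 = £57.60 per barrel

£57.60 per barrel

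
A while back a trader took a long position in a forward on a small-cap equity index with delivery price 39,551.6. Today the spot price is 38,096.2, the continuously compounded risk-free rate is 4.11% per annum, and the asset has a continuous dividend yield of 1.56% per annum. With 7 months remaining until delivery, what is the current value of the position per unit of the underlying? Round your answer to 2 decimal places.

-863.53

Current fair forward for the remaining 7 months: F = S·e^((r − q)·T), (r − q) = 0.0411 − 0.0156 = 0.0255
F = 38096.2 · e^(0.0255 × 7/12) = 38096.2 × 1.01498618 = 38667.1165
Value of long forward = (F − K)·e^(−rT) = (38667.1165 − 39551.6) · e^(−0.0411·7/12)
= -884.4835 × 0.97631012 = -863.53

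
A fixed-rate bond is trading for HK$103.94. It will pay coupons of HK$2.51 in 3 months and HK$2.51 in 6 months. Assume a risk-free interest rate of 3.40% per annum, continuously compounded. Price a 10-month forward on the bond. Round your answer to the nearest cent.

HK$101.83

PV(coupons) I = 2.51·e^(−0.0340·3/12) + 2.51·e^(−0.0340·6/12)
I = 2.4888 + 2.4677 = 4.9565
F = (S − I)·e^(rT) = (103.94 − 4.9565) · e^(0.0340·10/12)
= 98.9835 · e^0.028333 = 98.9835 × 1.028738 = HK$101.83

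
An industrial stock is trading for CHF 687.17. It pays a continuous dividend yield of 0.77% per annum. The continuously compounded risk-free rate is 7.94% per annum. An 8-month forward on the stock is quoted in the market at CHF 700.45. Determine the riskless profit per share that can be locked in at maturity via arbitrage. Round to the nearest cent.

CHF 20.36 per share

Fair forward: F* = S·e^(carry·T), with carry = (r − q) = 0.0794 − 0.0077 = 0.0717
F* = 687.17 · e^(0.0717 × 8/12) = 687.17 · e^0.047800 = 687.17 × 1.048961 = CHF 720.8145
Market CHF 700.45 < fair CHF 720.8145: forward underpriced → reverse cash-and-carry (short spot, go long the forward).
At maturity, profit = |F_mkt − F*| = |700.45 − 720.8145| = CHF 20.36 per share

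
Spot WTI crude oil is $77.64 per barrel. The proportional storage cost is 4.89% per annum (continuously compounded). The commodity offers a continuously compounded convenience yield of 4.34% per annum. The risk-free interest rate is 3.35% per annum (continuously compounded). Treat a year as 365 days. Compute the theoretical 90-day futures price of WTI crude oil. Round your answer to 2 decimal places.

$78.39 per barrel

Net carry = r + u − y = 0.0335 + 0.0489 − 0.0434 = 0.0390
F = S·e^((r+u−y)T) = 77.64 · e^(0.0390 × 90/365) = 77.64 · e^0.009616
= 77.64 × 1.009662 = $78.39 per barrel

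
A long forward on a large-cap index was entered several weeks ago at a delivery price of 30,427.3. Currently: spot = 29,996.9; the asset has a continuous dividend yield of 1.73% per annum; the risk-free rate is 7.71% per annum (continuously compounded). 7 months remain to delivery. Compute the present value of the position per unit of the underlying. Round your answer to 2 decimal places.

Current fair forward for the remaining 7 months: F = S·e^((r − q)·T), (r − q) = 0.0771 − 0.0173 = 0.0598
F = 29996.9 · e^(0.0598 × 7/12) = 29996.9 × 1.03549889 = 31061.7567
Value of long forward = (F − K)·e^(−rT) = (31061.7567 − 30427.3) · e^(−0.0771·7/12)
= 634.4567 × 0.95602138 = 606.55

606.55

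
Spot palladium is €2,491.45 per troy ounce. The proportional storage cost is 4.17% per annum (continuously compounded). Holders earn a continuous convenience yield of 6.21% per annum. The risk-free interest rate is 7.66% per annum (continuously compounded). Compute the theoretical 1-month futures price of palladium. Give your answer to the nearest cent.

€2,503.15 per troy ounce

Net carry = r + u − y = 0.0766 + 0.0417 − 0.0621 = 0.0562
F = S·e^((r+u−y)T) = 2491.45 · e^(0.0562 × 1/12) = 2491.45 · e^0.00468333
= 2491.45 × 1.00469431 = €2,503.15 per troy ounce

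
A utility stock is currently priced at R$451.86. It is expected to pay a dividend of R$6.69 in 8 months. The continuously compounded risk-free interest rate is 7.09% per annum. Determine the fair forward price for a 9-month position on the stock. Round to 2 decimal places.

PV(dividends) I = 6.69·e^(−0.0709·8/12)
I = 6.3811
F = (S − I)·e^(rT) = (451.86 − 6.3811) · e^(0.0709·9/12)
= 445.4789 · e^0.053175 = 445.4789 × 1.054614 = R$469.81

R$469.81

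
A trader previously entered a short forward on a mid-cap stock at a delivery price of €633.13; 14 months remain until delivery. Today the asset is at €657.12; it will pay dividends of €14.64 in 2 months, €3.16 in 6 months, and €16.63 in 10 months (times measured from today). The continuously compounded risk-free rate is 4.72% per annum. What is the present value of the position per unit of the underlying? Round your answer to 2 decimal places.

PV(remaining dividends) I = 14.64·e^(−0.0472·2/12) + 3.16·e^(−0.0472·6/12) + 16.63·e^(−0.0472·10/12) = 33.6002
Current forward F = (S − I)·e^(rT) = (657.12 − 33.6002)·e^(0.0472·14/12) = 623.5198 × 1.056611 = 658.8179
Value (long) = (F − K)·e^(−rT) = (658.8179 − 633.13) × 0.946422 = 24.3116
Short position value = −(long value) = -€24.31

-€24.31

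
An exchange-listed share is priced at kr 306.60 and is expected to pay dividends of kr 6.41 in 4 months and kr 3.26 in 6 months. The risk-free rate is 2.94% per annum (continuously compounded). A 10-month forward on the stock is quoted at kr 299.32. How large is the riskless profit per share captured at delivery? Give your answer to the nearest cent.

kr 5.09 per share

PV(dividends) I = 6.41·e^(−0.0294·4/12) + 3.26·e^(−0.0294·6/12) = 9.5599
Fair forward F* = (S − I)·e^(rT) = (306.60 − 9.5599)·e^0.024500 = 297.0401 × 1.024803 = 304.4076
Market kr 299.32 < fair 304.4076: forward underpriced → reverse cash-and-carry (short the stock, invest proceeds at r, pay the dividends, go long the forward).
Profit at T = |F_mkt − F*| = |299.32 − 304.4076| = kr 5.09 per share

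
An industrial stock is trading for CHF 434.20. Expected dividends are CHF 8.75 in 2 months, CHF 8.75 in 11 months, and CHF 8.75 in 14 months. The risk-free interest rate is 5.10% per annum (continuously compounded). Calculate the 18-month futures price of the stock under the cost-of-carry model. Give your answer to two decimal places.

PV(dividends) I = 8.75·e^(−0.0510·2/12) + 8.75·e^(−0.0510·11/12) + 8.75·e^(−0.0510·14/12)
I = 8.6759 + 8.3504 + 8.2446 = 25.2709
F = (S − I)·e^(rT) = (434.20 − 25.2709) · e^(0.0510·18/12)
= 408.9291 · e^0.076500 = 408.9291 × 1.079502 = CHF 441.44

CHF 441.44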